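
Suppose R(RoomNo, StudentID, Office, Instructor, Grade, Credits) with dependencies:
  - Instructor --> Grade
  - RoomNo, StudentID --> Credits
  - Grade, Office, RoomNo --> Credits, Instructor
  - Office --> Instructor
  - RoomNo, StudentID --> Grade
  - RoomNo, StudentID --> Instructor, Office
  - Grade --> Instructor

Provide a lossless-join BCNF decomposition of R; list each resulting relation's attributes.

Candidate key of the original relation: {RoomNo, StudentID}.
Within {Credits, Grade, Instructor, Office, RoomNo, StudentID}: {Instructor}⁺ ∩ {Credits, Grade, Instructor, Office, RoomNo, StudentID} = {Grade, Instructor}, not the whole set, so Instructor --> Grade violates BCNF; decompose into {Grade, Instructor} and {Credits, Instructor, Office, RoomNo, StudentID}.
{Grade, Instructor} has no BCNF violation.
Within {Credits, Instructor, Office, RoomNo, StudentID}: {Office}⁺ ∩ {Credits, Instructor, Office, RoomNo, StudentID} = {Instructor, Office}, not the whole set, so Office --> Instructor violates BCNF; decompose into {Instructor, Office} and {Credits, Office, RoomNo, StudentID}.
{Instructor, Office} has no BCNF violation.
Within {Credits, Office, RoomNo, StudentID}: {Office, RoomNo}⁺ ∩ {Credits, Office, RoomNo, StudentID} = {Credits, Office, RoomNo}, not the whole set, so Office, RoomNo --> Credits violates BCNF; decompose into {Credits, Office, RoomNo} and {Office, RoomNo, StudentID}.
{Credits, Office, RoomNo} has no BCNF violation.
{Office, RoomNo, StudentID} has no BCNF violation.

{Credits, Office, RoomNo}; {Grade, Instructor}; {Instructor, Office}; {Office, RoomNo, StudentID}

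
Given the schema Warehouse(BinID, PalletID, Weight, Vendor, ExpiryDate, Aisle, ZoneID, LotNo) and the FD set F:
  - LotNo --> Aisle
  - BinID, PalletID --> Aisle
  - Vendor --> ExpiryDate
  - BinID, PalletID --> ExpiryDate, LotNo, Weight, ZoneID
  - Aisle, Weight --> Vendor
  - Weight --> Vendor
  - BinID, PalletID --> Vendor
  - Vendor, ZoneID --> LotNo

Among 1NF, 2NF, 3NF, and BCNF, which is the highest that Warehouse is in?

2NF

Candidate key: {BinID, PalletID}. Prime attributes: {BinID, PalletID}.
For LotNo --> Aisle we have {LotNo}⁺ = {Aisle, LotNo}; {LotNo} is not a superkey, so BCNF fails.
LotNo --> Aisle determines the non-prime attribute {Aisle} from a non-superkey — 3NF is violated.
No proper subset of a key has a non-prime attribute in its closure, so there is no partial dependency; 2NF holds.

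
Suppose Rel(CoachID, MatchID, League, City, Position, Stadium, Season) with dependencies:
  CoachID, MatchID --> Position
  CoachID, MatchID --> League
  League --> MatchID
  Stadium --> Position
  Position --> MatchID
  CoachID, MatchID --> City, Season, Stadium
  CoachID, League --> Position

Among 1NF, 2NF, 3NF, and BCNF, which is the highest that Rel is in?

Candidate keys: {CoachID, League}, {CoachID, MatchID}, {CoachID, Position}, {CoachID, Stadium}. Prime attributes: {CoachID, League, MatchID, Position, Stadium}.
For League --> MatchID we have {League}⁺ = {League, MatchID}; {League} is not a superkey, so BCNF fails.
But every attribute on its right side ({MatchID}) is prime, and the same holds for every other non-superkey FD, so 3NF still holds.

3NF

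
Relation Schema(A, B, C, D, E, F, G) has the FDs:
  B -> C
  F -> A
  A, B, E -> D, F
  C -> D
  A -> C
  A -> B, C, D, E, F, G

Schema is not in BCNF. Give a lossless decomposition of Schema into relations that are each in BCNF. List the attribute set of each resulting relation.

{A, B, E, F, G}; {B, C}; {C, D}

Candidate keys of the original relation: {A}, {F}.
Within {A, B, C, D, E, F, G}: {B}⁺ ∩ {A, B, C, D, E, F, G} = {B, C, D}, not the whole set, so B -> C, D violates BCNF; decompose into {B, C, D} and {A, B, E, F, G}.
Within {B, C, D}: {C}⁺ ∩ {B, C, D} = {C, D}, not the whole set, so C -> D violates BCNF; decompose into {C, D} and {B, C}.
{C, D} is in BCNF.
{B, C} is in BCNF.
{A, B, E, F, G} is in BCNF.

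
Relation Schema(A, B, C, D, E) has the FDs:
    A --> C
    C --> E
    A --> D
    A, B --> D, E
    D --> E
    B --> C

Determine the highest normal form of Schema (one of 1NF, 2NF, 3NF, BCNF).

1NF

Candidate key: {A, B}. Prime attributes: {A, B}.
For A --> C we have {A}⁺ = {A, C, D, E}; {A} is not a superkey, so BCNF fails.
A --> C has non-prime {C} on the right and a non-superkey on the left, so 3NF fails.
The proper key subset {A} of {A, B} determines non-prime {C, D, E}, so the relation is not even in 2NF.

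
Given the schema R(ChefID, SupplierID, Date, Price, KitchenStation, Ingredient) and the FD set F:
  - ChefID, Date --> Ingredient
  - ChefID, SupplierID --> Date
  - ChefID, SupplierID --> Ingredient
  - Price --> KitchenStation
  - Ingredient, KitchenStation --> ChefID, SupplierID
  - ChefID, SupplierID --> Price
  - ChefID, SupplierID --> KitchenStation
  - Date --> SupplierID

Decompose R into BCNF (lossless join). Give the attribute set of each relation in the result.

Candidate keys of the original relation: {ChefID, Date}, {ChefID, SupplierID}, {Ingredient, KitchenStation}, {Ingredient, Price}.
In {ChefID, Date, Ingredient, KitchenStation, Price, SupplierID}, {Price} is not a superkey ({Price}⁺ restricted to this set is {KitchenStation, Price}), so split on Price --> KitchenStation into {KitchenStation, Price} and {ChefID, Date, Ingredient, Price, SupplierID}.
{KitchenStation, Price}: every determinant is a superkey — BCNF.
In {ChefID, Date, Ingredient, Price, SupplierID}, {Date} is not a superkey ({Date}⁺ restricted to this set is {Date, SupplierID}), so split on Date --> SupplierID into {Date, SupplierID} and {ChefID, Date, Ingredient, Price}.
{Date, SupplierID}: every determinant is a superkey — BCNF.
{ChefID, Date, Ingredient, Price}: every determinant is a superkey — BCNF.

{ChefID, Date, Ingredient, Price}; {Date, SupplierID}; {KitchenStation, Price}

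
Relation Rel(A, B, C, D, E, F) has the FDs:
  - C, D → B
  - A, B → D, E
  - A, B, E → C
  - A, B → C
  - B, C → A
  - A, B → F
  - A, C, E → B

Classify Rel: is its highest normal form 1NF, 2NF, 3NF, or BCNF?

Candidate keys: {A, B}, {A, C, E}, {B, C}, {C, D}. Prime attributes: {A, B, C, D, E}.
Every FD has a superkey on the left, so the relation is in BCNF.

BCNF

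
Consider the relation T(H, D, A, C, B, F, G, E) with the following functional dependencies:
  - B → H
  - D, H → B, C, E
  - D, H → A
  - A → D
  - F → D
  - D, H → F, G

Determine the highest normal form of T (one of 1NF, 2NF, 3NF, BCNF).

Candidate keys: {A, B}, {A, H}, {B, D}, {B, F}, {D, H}, {F, H}. Prime attributes: {A, B, D, F, H}.
B → H: {B}⁺ = {B, H}, which is not all of the attributes, so the left side is not a superkey — BCNF is violated.
Its right-hand attributes {H} are all prime, as are those of every other non-superkey FD — the relation is in 3NF.

3NF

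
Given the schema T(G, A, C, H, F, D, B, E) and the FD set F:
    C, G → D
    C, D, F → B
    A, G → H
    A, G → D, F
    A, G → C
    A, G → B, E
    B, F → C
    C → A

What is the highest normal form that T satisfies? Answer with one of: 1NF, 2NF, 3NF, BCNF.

3NF

Candidate keys: {A, G}, {B, F, G}, {C, G}. Prime attributes: {A, B, C, F, G}.
C, D, F → B breaks BCNF: {C, D, F}⁺ = {A, B, C, D, F}, so {C, D, F} is not a superkey.
But every attribute on its right side ({B}) is prime, and the same holds for every other non-superkey FD, so 3NF still holds.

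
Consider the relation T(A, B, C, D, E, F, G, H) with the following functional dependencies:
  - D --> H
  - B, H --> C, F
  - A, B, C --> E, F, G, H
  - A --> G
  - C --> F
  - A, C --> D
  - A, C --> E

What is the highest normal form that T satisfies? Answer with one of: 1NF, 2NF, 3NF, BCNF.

1NF

Candidate keys: {A, B, C}, {A, B, D}, {A, B, H}. Prime attributes: {A, B, C, D, H}.
D --> H: {D}⁺ = {D, H}, which is not all of the attributes, so the left side is not a superkey — BCNF is violated.
Because {F} is non-prime and the left side of B, H --> C, F is not a superkey, the relation is not in 3NF.
The proper key subset {A} of {A, B, C} determines non-prime {G}, so the relation is not even in 2NF.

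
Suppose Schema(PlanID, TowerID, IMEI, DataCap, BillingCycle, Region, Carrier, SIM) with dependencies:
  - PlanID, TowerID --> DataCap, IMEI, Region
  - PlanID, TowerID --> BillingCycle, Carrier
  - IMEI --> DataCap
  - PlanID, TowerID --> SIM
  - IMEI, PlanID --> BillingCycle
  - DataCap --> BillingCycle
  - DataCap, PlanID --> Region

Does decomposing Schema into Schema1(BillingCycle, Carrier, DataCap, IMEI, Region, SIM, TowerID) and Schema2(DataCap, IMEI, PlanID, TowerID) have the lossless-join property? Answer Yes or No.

No

The shared attributes are {DataCap, IMEI, TowerID} and {DataCap, IMEI, TowerID}⁺ = {BillingCycle, DataCap, IMEI, TowerID}.
The closure covers neither Schema1 nor Schema2 entirely; the join is not lossless.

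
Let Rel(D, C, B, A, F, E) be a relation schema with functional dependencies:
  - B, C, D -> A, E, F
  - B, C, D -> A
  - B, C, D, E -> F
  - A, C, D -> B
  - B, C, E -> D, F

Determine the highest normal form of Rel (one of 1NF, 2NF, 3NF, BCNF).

BCNF

Candidate keys: {A, C, D}, {B, C, D}, {B, C, E}. Prime attributes: {A, B, C, D, E}.
Every FD has a superkey on the left, so the relation is in BCNF.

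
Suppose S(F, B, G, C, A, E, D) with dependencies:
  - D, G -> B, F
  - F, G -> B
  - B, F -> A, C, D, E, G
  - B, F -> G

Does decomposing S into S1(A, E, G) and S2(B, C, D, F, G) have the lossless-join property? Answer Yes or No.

The shared attributes are {G} and {G}⁺ = {G}.
The closure covers neither S1 nor S2 entirely; the join is not lossless.

No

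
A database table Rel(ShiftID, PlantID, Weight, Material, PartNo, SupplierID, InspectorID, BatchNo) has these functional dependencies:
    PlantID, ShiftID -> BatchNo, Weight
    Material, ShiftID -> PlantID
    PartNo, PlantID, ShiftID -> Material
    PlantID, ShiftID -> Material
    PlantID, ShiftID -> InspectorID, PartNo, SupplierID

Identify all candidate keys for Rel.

{Material, ShiftID}, {PlantID, ShiftID}

Attributes never on any right-hand side: {ShiftID} — every candidate key must contain it.
{Material, ShiftID}⁺ = {BatchNo, InspectorID, Material, PartNo, PlantID, ShiftID, SupplierID, Weight}, which is every attribute, so {Material, ShiftID} is a candidate key.
{PlantID, ShiftID}⁺ = {BatchNo, InspectorID, Material, PartNo, PlantID, ShiftID, SupplierID, Weight}, which is every attribute, so {PlantID, ShiftID} is a candidate key.
No proper subset of any of these is a key, and no other minimal superkey exists.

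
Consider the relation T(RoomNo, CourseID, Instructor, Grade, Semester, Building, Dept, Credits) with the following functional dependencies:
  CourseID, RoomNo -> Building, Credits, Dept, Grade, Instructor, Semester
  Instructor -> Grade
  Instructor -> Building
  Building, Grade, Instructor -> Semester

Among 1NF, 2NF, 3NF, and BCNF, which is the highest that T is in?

2NF

Candidate key: {CourseID, RoomNo}. Prime attributes: {CourseID, RoomNo}.
Instructor -> Grade breaks BCNF: {Instructor}⁺ = {Building, Grade, Instructor, Semester}, so {Instructor} is not a superkey.
Because {Grade} is non-prime and the left side of Instructor -> Grade is not a superkey, the relation is not in 3NF.
No proper subset of a key has a non-prime attribute in its closure, so there is no partial dependency; 2NF holds.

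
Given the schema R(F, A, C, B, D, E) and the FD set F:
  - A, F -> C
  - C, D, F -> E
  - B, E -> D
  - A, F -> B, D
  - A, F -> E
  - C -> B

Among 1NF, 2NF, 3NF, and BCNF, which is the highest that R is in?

2NF

Candidate key: {A, F}. Prime attributes: {A, F}.
C, D, F -> E breaks BCNF: {C, D, F}⁺ = {B, C, D, E, F}, so {C, D, F} is not a superkey.
C, D, F -> E has non-prime {E} on the right and a non-superkey on the left, so 3NF fails.
Checking every proper subset of each key, none determines a non-prime attribute — 2NF is satisfied.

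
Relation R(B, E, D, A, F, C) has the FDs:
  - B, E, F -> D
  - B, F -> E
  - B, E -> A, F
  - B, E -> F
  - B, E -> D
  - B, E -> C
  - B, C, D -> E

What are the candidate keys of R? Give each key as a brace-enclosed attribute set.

{B, C, D}, {B, E}, {B, F}

No FD produces {B}, so it must be in every candidate key.
{B, E}⁺ = {A, B, C, D, E, F}, which is every attribute, so {B, E} is a candidate key.
{B, F}⁺ = {A, B, C, D, E, F}, which is every attribute, so {B, F} is a candidate key.
{B, C, D}⁺ = {A, B, C, D, E, F}, which is every attribute, so {B, C, D} is a candidate key.
No proper subset of any of these is a key, and no other minimal superkey exists.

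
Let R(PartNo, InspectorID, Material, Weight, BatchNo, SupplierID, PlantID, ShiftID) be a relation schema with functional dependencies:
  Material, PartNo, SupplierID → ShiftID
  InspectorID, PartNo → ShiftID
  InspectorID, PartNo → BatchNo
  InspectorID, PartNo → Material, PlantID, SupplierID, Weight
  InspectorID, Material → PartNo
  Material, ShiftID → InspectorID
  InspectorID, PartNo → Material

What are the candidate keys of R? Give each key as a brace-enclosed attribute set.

Closure of {InspectorID, Material} is {BatchNo, InspectorID, Material, PartNo, PlantID, ShiftID, SupplierID, Weight}, the whole schema; {InspectorID, Material} is a candidate key.
Closure of {InspectorID, PartNo} is {BatchNo, InspectorID, Material, PartNo, PlantID, ShiftID, SupplierID, Weight}, the whole schema; {InspectorID, PartNo} is a candidate key.
Closure of {Material, ShiftID} is {BatchNo, InspectorID, Material, PartNo, PlantID, ShiftID, SupplierID, Weight}, the whole schema; {Material, ShiftID} is a candidate key.
Closure of {Material, PartNo, SupplierID} is {BatchNo, InspectorID, Material, PartNo, PlantID, ShiftID, SupplierID, Weight}, the whole schema; {Material, PartNo, SupplierID} is a candidate key.
These are minimal and exhaustive — every other superkey contains one of them.

{InspectorID, Material}, {InspectorID, PartNo}, {Material, PartNo, SupplierID}, {Material, ShiftID}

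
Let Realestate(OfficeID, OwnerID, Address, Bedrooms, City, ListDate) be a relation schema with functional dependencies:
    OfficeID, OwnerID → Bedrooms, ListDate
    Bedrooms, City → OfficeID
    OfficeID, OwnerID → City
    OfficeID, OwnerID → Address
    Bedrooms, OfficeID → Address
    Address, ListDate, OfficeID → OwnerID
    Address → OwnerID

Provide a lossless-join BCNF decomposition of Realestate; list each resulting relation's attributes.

{Address, Bedrooms, City, ListDate, OfficeID}; {Address, OwnerID}

Candidate keys of the original relation: {Address, OfficeID}, {Bedrooms, City}, {Bedrooms, OfficeID}, {OfficeID, OwnerID}.
In {Address, Bedrooms, City, ListDate, OfficeID, OwnerID}, {Address} is not a superkey ({Address}⁺ restricted to this set is {Address, OwnerID}), so split on Address → OwnerID into {Address, OwnerID} and {Address, Bedrooms, City, ListDate, OfficeID}.
{Address, OwnerID} is in BCNF.
{Address, Bedrooms, City, ListDate, OfficeID} is in BCNF.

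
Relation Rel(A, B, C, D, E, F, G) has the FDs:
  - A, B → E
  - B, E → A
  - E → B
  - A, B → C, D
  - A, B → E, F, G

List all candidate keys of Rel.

{E}⁺ = {A, B, C, D, E, F, G} — all of the relation — so {E} is a candidate key.
{A, B}⁺ = {A, B, C, D, E, F, G} — all of the relation — so {A, B} is a candidate key.
No proper subset of any of these is a key, and no other minimal superkey exists.

{A, B}, {E}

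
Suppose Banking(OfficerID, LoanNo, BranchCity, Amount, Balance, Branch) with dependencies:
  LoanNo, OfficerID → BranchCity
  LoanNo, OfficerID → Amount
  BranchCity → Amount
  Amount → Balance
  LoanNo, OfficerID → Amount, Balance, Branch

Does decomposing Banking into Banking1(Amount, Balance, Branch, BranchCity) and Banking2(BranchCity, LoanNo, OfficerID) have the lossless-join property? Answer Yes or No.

Banking1 ∩ Banking2 = {BranchCity}; its closure under F is {Amount, Balance, BranchCity}.
Banking1 ⊄ {Amount, Balance, BranchCity} and Banking2 ⊄ {Amount, Balance, BranchCity}, so the split is lossy.

No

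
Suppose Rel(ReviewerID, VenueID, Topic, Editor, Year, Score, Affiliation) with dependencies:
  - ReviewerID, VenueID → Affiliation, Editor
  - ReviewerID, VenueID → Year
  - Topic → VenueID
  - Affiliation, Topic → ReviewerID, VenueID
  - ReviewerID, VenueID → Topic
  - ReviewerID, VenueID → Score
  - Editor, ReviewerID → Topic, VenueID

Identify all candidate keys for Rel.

Closure of {Affiliation, Topic} is {Affiliation, Editor, ReviewerID, Score, Topic, VenueID, Year}, the whole schema; {Affiliation, Topic} is a candidate key.
Closure of {Editor, ReviewerID} is {Affiliation, Editor, ReviewerID, Score, Topic, VenueID, Year}, the whole schema; {Editor, ReviewerID} is a candidate key.
Closure of {ReviewerID, Topic} is {Affiliation, Editor, ReviewerID, Score, Topic, VenueID, Year}, the whole schema; {ReviewerID, Topic} is a candidate key.
Closure of {ReviewerID, VenueID} is {Affiliation, Editor, ReviewerID, Score, Topic, VenueID, Year}, the whole schema; {ReviewerID, VenueID} is a candidate key.
Any other superkey properly contains one of these, so there are no further candidate keys.

{Affiliation, Topic}, {Editor, ReviewerID}, {ReviewerID, Topic}, {ReviewerID, VenueID}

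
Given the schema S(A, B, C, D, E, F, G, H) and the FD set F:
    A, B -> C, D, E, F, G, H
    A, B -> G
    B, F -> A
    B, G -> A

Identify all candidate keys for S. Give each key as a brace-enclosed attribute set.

{A, B}, {B, F}, {B, G}

Attributes never on any right-hand side: {B} — every candidate key must contain it.
Closure of {A, B} is {A, B, C, D, E, F, G, H}, the whole schema; {A, B} is a candidate key.
Closure of {B, F} is {A, B, C, D, E, F, G, H}, the whole schema; {B, F} is a candidate key.
Closure of {B, G} is {A, B, C, D, E, F, G, H}, the whole schema; {B, G} is a candidate key.
Any other superkey properly contains one of these, so there are no further candidate keys.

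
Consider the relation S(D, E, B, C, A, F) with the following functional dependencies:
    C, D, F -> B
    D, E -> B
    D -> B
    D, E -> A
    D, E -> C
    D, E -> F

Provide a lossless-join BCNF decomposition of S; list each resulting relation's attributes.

{A, C, D, E, F}; {B, D}

Candidate key of the original relation: {D, E}.
Within {A, B, C, D, E, F}: {C, D, F}⁺ ∩ {A, B, C, D, E, F} = {B, C, D, F}, not the whole set, so C, D, F -> B violates BCNF; decompose into {B, C, D, F} and {A, C, D, E, F}.
Within {B, C, D, F}: {D}⁺ ∩ {B, C, D, F} = {B, D}, not the whole set, so D -> B violates BCNF; decompose into {B, D} and {C, D, F}.
{B, D}: every determinant is a superkey — BCNF.
{C, D, F}: every determinant is a superkey — BCNF.
{A, C, D, E, F}: every determinant is a superkey — BCNF.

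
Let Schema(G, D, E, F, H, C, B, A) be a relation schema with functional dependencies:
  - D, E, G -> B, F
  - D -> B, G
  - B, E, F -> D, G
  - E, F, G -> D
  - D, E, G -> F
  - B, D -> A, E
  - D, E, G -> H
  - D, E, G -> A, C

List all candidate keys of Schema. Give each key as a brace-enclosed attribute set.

{D} is a candidate key since {D}⁺ = {A, B, C, D, E, F, G, H} covers every attribute.
{B, E, F} is a candidate key since {B, E, F}⁺ = {A, B, C, D, E, F, G, H} covers every attribute.
{E, F, G} is a candidate key since {E, F, G}⁺ = {A, B, C, D, E, F, G, H} covers every attribute.
These are minimal and exhaustive — every other superkey contains one of them.

{B, E, F}, {D}, {E, F, G}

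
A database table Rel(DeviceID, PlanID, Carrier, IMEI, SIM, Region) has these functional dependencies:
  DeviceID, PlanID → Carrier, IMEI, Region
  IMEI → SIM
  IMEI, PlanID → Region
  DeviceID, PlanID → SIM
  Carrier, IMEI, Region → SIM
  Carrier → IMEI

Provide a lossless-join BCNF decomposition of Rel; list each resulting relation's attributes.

Candidate key of the original relation: {DeviceID, PlanID}.
In {Carrier, DeviceID, IMEI, PlanID, Region, SIM}, {IMEI} is not a superkey ({IMEI}⁺ restricted to this set is {IMEI, SIM}), so split on IMEI → SIM into {IMEI, SIM} and {Carrier, DeviceID, IMEI, PlanID, Region}.
{IMEI, SIM} is in BCNF.
In {Carrier, DeviceID, IMEI, PlanID, Region}, {IMEI, PlanID} is not a superkey ({IMEI, PlanID}⁺ restricted to this set is {IMEI, PlanID, Region}), so split on IMEI, PlanID → Region into {IMEI, PlanID, Region} and {Carrier, DeviceID, IMEI, PlanID}.
{IMEI, PlanID, Region} is in BCNF.
In {Carrier, DeviceID, IMEI, PlanID}, {Carrier} is not a superkey ({Carrier}⁺ restricted to this set is {Carrier, IMEI}), so split on Carrier → IMEI into {Carrier, IMEI} and {Carrier, DeviceID, PlanID}.
{Carrier, IMEI} is in BCNF.
{Carrier, DeviceID, PlanID} is in BCNF.

{Carrier, DeviceID, PlanID}; {Carrier, IMEI}; {IMEI, PlanID, Region}; {IMEI, SIM}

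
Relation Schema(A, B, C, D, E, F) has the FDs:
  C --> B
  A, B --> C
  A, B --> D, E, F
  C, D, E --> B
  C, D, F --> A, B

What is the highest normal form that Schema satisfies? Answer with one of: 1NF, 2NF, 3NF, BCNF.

Candidate keys: {A, B}, {A, C}, {C, D, F}. Prime attributes: {A, B, C, D, F}.
C --> B: {C}⁺ = {B, C}, which is not all of the attributes, so the left side is not a superkey — BCNF is violated.
Since {B} ⊆ prime attributes and every other non-superkey FD also has a prime right side, the schema is in 3NF.

3NF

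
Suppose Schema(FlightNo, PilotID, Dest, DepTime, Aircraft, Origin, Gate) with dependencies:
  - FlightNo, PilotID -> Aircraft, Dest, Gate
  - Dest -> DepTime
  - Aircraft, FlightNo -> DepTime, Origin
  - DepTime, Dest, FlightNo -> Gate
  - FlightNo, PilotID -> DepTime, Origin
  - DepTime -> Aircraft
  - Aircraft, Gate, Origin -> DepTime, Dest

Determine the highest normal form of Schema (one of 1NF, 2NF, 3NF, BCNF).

2NF

Candidate key: {FlightNo, PilotID}. Prime attributes: {FlightNo, PilotID}.
Dest -> DepTime breaks BCNF: {Dest}⁺ = {Aircraft, DepTime, Dest}, so {Dest} is not a superkey.
Dest -> DepTime has non-prime {DepTime} on the right and a non-superkey on the left, so 3NF fails.
Checking every proper subset of each key, none determines a non-prime attribute — 2NF is satisfied.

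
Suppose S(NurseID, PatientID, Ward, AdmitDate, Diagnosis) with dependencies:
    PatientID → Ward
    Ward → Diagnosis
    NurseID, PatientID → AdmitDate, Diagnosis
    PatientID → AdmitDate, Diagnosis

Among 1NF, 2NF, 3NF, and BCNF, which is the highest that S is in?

1NF

Candidate key: {NurseID, PatientID}. Prime attributes: {NurseID, PatientID}.
PatientID → Ward breaks BCNF: {PatientID}⁺ = {AdmitDate, Diagnosis, PatientID, Ward}, so {PatientID} is not a superkey.
PatientID → Ward has non-prime {Ward} on the right and a non-superkey on the left, so 3NF fails.
{PatientID} is a proper subset of the key {NurseID, PatientID}, and {PatientID}⁺ contains the non-prime attributes {AdmitDate, Diagnosis, Ward} — a partial dependency, so 2NF is violated.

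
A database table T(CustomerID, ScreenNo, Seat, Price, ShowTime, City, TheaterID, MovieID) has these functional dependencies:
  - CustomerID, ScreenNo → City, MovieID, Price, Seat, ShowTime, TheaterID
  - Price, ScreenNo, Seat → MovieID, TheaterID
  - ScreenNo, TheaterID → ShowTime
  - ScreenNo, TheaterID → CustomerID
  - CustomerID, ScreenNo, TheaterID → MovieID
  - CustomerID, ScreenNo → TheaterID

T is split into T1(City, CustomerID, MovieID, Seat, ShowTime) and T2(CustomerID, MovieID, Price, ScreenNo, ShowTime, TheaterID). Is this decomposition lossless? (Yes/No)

The shared attributes are {CustomerID, MovieID, ShowTime} and {CustomerID, MovieID, ShowTime}⁺ = {CustomerID, MovieID, ShowTime}.
T1 ⊄ {CustomerID, MovieID, ShowTime} and T2 ⊄ {CustomerID, MovieID, ShowTime}, so the split is lossy.

No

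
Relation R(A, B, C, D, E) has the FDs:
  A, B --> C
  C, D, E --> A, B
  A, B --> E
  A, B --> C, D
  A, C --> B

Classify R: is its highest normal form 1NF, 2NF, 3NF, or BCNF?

BCNF

Candidate keys: {A, B}, {A, C}, {C, D, E}. Prime attributes: {A, B, C, D, E}.
Every FD has a superkey on the left, so the relation is in BCNF.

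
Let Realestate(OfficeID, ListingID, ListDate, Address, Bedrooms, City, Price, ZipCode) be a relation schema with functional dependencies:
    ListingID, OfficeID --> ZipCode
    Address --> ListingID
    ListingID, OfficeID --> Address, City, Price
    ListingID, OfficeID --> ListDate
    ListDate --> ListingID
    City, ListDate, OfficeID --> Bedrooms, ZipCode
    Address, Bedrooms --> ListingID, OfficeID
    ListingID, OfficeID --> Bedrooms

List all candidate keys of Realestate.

{Address, Bedrooms}⁺ = {Address, Bedrooms, City, ListDate, ListingID, OfficeID, Price, ZipCode} — all of the relation — so {Address, Bedrooms} is a candidate key.
{Address, OfficeID}⁺ = {Address, Bedrooms, City, ListDate, ListingID, OfficeID, Price, ZipCode} — all of the relation — so {Address, OfficeID} is a candidate key.
{ListDate, OfficeID}⁺ = {Address, Bedrooms, City, ListDate, ListingID, OfficeID, Price, ZipCode} — all of the relation — so {ListDate, OfficeID} is a candidate key.
{ListingID, OfficeID}⁺ = {Address, Bedrooms, City, ListDate, ListingID, OfficeID, Price, ZipCode} — all of the relation — so {ListingID, OfficeID} is a candidate key.
Any other superkey properly contains one of these, so there are no further candidate keys.

{Address, Bedrooms}, {Address, OfficeID}, {ListDate, OfficeID}, {ListingID, OfficeID}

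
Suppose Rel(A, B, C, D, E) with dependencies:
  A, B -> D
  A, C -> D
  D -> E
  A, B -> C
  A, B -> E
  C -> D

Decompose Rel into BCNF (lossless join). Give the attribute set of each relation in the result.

{A, B, C}; {C, D}; {D, E}

Candidate key of the original relation: {A, B}.
Within {A, B, C, D, E}: {A, C}⁺ ∩ {A, B, C, D, E} = {A, C, D, E}, not the whole set, so A, C -> D, E violates BCNF; decompose into {A, C, D, E} and {A, B, C}.
Within {A, C, D, E}: {D}⁺ ∩ {A, C, D, E} = {D, E}, not the whole set, so D -> E violates BCNF; decompose into {D, E} and {A, C, D}.
{D, E} has no BCNF violation.
Within {A, C, D}: {C}⁺ ∩ {A, C, D} = {C, D}, not the whole set, so C -> D violates BCNF; decompose into {C, D} and {A, C}.
{C, D} has no BCNF violation.
{A, C} has no BCNF violation.
{A, B, C} has no BCNF violation.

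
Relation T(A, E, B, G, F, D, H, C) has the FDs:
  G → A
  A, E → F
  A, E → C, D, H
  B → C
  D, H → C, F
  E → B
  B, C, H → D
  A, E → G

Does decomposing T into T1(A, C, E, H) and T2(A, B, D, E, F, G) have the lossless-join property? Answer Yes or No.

T1 ∩ T2 = {A, E}; its closure under F is {A, B, C, D, E, F, G, H}.
This includes all of T1, so the common attributes are a superkey of T1 — the join is lossless.

Yes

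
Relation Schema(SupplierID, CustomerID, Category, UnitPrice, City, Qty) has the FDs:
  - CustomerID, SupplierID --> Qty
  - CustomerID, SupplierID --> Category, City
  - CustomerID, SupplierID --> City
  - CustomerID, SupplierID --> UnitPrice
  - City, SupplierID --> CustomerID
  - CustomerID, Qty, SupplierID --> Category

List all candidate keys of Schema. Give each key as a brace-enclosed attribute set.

{City, SupplierID}, {CustomerID, SupplierID}

{SupplierID} never appears on the right of any FD, so every key must include it.
Closure of {City, SupplierID} is {Category, City, CustomerID, Qty, SupplierID, UnitPrice}, the whole schema; {City, SupplierID} is a candidate key.
Closure of {CustomerID, SupplierID} is {Category, City, CustomerID, Qty, SupplierID, UnitPrice}, the whole schema; {CustomerID, SupplierID} is a candidate key.
No proper subset of any of these is a key, and no other minimal superkey exists.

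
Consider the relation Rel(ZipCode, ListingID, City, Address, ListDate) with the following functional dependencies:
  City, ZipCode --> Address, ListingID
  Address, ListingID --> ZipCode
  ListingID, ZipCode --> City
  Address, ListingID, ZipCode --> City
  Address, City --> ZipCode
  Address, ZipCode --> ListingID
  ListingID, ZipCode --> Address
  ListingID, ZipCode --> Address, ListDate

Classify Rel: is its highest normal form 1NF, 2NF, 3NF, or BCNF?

Candidate keys: {Address, City}, {Address, ListingID}, {Address, ZipCode}, {City, ZipCode}, {ListingID, ZipCode}. Prime attributes: {Address, City, ListingID, ZipCode}.
Every FD has a superkey on the left, so the relation is in BCNF.

BCNF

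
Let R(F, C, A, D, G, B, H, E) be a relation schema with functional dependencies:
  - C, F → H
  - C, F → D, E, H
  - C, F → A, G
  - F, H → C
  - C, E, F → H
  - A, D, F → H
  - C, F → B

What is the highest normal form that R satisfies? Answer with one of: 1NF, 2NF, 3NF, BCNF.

BCNF

Candidate keys: {A, D, F}, {C, F}, {F, H}. Prime attributes: {A, C, D, F, H}.
The left-hand side of every FD is a superkey, so BCNF is satisfied.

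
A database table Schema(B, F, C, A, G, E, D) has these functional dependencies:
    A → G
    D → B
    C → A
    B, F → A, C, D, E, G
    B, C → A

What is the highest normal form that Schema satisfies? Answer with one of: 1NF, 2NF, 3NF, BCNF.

2NF

Candidate keys: {B, F}, {D, F}. Prime attributes: {B, D, F}.
A → G: {A}⁺ = {A, G}, which is not all of the attributes, so the left side is not a superkey — BCNF is violated.
A → G determines the non-prime attribute {G} from a non-superkey — 3NF is violated.
No non-prime attribute depends on a proper subset of any candidate key, so 2NF holds.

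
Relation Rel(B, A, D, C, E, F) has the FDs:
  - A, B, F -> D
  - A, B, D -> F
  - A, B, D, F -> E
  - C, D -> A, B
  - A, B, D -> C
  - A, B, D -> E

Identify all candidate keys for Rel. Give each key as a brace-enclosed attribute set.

{C, D} is a candidate key since {C, D}⁺ = {A, B, C, D, E, F} covers every attribute.
{A, B, D} is a candidate key since {A, B, D}⁺ = {A, B, C, D, E, F} covers every attribute.
{A, B, F} is a candidate key since {A, B, F}⁺ = {A, B, C, D, E, F} covers every attribute.
Any other superkey properly contains one of these, so there are no further candidate keys.

{A, B, D}, {A, B, F}, {C, D}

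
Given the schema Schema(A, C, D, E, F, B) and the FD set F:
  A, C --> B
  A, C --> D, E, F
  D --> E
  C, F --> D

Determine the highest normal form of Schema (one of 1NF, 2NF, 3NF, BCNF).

2NF

Candidate key: {A, C}. Prime attributes: {A, C}.
D --> E breaks BCNF: {D}⁺ = {D, E}, so {D} is not a superkey.
D --> E has non-prime {E} on the right and a non-superkey on the left, so 3NF fails.
Checking every proper subset of each key, none determines a non-prime attribute — 2NF is satisfied.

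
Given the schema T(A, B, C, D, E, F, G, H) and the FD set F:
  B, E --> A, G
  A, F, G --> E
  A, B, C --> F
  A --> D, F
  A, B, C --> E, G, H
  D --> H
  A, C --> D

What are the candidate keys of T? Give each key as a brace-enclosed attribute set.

Attributes never on any right-hand side: {B, C} — every candidate key must contain all of them.
{A, B, C}⁺ = {A, B, C, D, E, F, G, H} — all of the relation — so {A, B, C} is a candidate key.
{B, C, E}⁺ = {A, B, C, D, E, F, G, H} — all of the relation — so {B, C, E} is a candidate key.
Any other superkey properly contains one of these, so there are no further candidate keys.

{A, B, C}, {B, C, E}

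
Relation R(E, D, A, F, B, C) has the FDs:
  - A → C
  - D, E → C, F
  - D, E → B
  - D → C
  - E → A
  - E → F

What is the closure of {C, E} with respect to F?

{A, C, E, F}

Start with {C, E}.
E → A applies; add {A} → now {A, C, E}.
E → F applies; add {F} → now {A, C, E, F}.
No further FD applies.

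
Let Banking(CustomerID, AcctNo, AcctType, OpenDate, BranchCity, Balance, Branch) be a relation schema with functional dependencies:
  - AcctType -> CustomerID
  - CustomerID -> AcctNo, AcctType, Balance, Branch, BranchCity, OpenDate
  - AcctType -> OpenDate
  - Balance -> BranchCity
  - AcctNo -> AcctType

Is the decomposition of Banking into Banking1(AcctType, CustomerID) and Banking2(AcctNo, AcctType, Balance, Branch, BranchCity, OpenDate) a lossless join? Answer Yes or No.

Yes

Banking1 ∩ Banking2 = {AcctType}; its closure under F is {AcctNo, AcctType, Balance, Branch, BranchCity, CustomerID, OpenDate}.
Since Banking1 ⊆ {AcctNo, AcctType, Balance, Branch, BranchCity, CustomerID, OpenDate}, the intersection is a superkey of Banking1; the decomposition is lossless.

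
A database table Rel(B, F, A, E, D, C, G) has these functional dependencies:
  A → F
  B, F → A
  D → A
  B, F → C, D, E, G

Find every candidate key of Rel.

{A, B}, {B, D}, {B, F}

{B} never appears on the right of any FD, so every key must include it.
Closure of {A, B} is {A, B, C, D, E, F, G}, the whole schema; {A, B} is a candidate key.
Closure of {B, D} is {A, B, C, D, E, F, G}, the whole schema; {B, D} is a candidate key.
Closure of {B, F} is {A, B, C, D, E, F, G}, the whole schema; {B, F} is a candidate key.
These are minimal and exhaustive — every other superkey contains one of them.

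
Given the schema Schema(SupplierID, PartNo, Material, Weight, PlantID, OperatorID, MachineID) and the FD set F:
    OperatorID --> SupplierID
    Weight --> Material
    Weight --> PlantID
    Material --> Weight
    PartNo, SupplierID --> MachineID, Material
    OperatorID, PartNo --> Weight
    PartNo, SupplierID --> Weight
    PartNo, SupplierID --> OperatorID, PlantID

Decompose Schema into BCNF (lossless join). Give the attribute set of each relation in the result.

{MachineID, OperatorID, PartNo, Weight}; {Material, PlantID, Weight}; {OperatorID, SupplierID}

Candidate keys of the original relation: {OperatorID, PartNo}, {PartNo, SupplierID}.
Within {MachineID, Material, OperatorID, PartNo, PlantID, SupplierID, Weight}: {OperatorID}⁺ ∩ {MachineID, Material, OperatorID, PartNo, PlantID, SupplierID, Weight} = {OperatorID, SupplierID}, not the whole set, so OperatorID --> SupplierID violates BCNF; decompose into {OperatorID, SupplierID} and {MachineID, Material, OperatorID, PartNo, PlantID, Weight}.
{OperatorID, SupplierID} has no BCNF violation.
Within {MachineID, Material, OperatorID, PartNo, PlantID, Weight}: {Weight}⁺ ∩ {MachineID, Material, OperatorID, PartNo, PlantID, Weight} = {Material, PlantID, Weight}, not the whole set, so Weight --> Material, PlantID violates BCNF; decompose into {Material, PlantID, Weight} and {MachineID, OperatorID, PartNo, Weight}.
{Material, PlantID, Weight} has no BCNF violation.
{MachineID, OperatorID, PartNo, Weight} has no BCNF violation.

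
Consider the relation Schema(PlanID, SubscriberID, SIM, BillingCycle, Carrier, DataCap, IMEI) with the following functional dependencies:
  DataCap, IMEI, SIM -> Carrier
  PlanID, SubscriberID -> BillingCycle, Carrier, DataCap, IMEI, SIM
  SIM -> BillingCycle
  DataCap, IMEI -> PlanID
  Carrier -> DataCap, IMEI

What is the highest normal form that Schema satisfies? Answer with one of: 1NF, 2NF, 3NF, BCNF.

2NF

Candidate keys: {Carrier, SubscriberID}, {DataCap, IMEI, SubscriberID}, {PlanID, SubscriberID}. Prime attributes: {Carrier, DataCap, IMEI, PlanID, SubscriberID}.
For DataCap, IMEI, SIM -> Carrier we have {DataCap, IMEI, SIM}⁺ = {BillingCycle, Carrier, DataCap, IMEI, PlanID, SIM}; {DataCap, IMEI, SIM} is not a superkey, so BCNF fails.
SIM -> BillingCycle determines the non-prime attribute {BillingCycle} from a non-superkey — 3NF is violated.
No non-prime attribute depends on a proper subset of any candidate key, so 2NF holds.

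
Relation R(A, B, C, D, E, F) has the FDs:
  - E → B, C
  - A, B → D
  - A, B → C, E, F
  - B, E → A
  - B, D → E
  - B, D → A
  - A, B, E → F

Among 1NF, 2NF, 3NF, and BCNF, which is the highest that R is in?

BCNF

Candidate keys: {A, B}, {B, D}, {E}. Prime attributes: {A, B, D, E}.
Every FD has a superkey on the left, so the relation is in BCNF.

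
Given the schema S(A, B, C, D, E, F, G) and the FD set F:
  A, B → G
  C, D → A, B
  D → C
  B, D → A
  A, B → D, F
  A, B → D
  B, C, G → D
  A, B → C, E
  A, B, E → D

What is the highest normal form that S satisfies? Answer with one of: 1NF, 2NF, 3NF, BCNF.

BCNF

Candidate keys: {A, B}, {B, C, G}, {D}. Prime attributes: {A, B, C, D, G}.
Every FD has a superkey on the left, so the relation is in BCNF.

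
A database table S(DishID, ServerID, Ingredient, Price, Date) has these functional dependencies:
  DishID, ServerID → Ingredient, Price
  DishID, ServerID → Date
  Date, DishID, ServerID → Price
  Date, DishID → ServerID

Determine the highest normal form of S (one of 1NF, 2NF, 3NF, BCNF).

Candidate keys: {Date, DishID}, {DishID, ServerID}. Prime attributes: {Date, DishID, ServerID}.
Each dependency's left side is a superkey — BCNF holds.

BCNF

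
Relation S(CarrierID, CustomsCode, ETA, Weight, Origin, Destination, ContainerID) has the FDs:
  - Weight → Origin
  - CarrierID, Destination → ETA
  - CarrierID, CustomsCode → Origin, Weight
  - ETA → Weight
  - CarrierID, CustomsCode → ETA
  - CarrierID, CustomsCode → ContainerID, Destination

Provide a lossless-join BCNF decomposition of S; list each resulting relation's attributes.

Candidate key of the original relation: {CarrierID, CustomsCode}.
Within {CarrierID, ContainerID, CustomsCode, Destination, ETA, Origin, Weight}: {Weight}⁺ ∩ {CarrierID, ContainerID, CustomsCode, Destination, ETA, Origin, Weight} = {Origin, Weight}, not the whole set, so Weight → Origin violates BCNF; decompose into {Origin, Weight} and {CarrierID, ContainerID, CustomsCode, Destination, ETA, Weight}.
{Origin, Weight} is in BCNF.
Within {CarrierID, ContainerID, CustomsCode, Destination, ETA, Weight}: {CarrierID, Destination}⁺ ∩ {CarrierID, ContainerID, CustomsCode, Destination, ETA, Weight} = {CarrierID, Destination, ETA, Weight}, not the whole set, so CarrierID, Destination → ETA, Weight violates BCNF; decompose into {CarrierID, Destination, ETA, Weight} and {CarrierID, ContainerID, CustomsCode, Destination}.
Within {CarrierID, Destination, ETA, Weight}: {ETA}⁺ ∩ {CarrierID, Destination, ETA, Weight} = {ETA, Weight}, not the whole set, so ETA → Weight violates BCNF; decompose into {ETA, Weight} and {CarrierID, Destination, ETA}.
{ETA, Weight} is in BCNF.
{CarrierID, Destination, ETA} is in BCNF.
{CarrierID, ContainerID, CustomsCode, Destination} is in BCNF.

{CarrierID, ContainerID, CustomsCode, Destination}; {CarrierID, Destination, ETA}; {ETA, Weight}; {Origin, Weight}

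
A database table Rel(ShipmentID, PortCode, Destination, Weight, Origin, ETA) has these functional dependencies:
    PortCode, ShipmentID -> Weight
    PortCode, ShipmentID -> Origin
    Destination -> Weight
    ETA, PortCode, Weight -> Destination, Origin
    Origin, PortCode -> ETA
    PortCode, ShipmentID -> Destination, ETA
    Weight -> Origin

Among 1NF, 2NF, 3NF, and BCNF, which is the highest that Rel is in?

Candidate key: {PortCode, ShipmentID}. Prime attributes: {PortCode, ShipmentID}.
Destination -> Weight breaks BCNF: {Destination}⁺ = {Destination, Origin, Weight}, so {Destination} is not a superkey.
Because {Weight} is non-prime and the left side of Destination -> Weight is not a superkey, the relation is not in 3NF.
No non-prime attribute depends on a proper subset of any candidate key, so 2NF holds.

2NF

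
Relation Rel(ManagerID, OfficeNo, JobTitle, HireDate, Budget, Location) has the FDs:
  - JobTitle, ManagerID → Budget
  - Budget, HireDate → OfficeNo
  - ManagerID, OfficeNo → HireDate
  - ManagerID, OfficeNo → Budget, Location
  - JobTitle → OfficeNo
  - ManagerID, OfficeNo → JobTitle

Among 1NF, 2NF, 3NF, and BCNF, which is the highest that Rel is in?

Candidate keys: {Budget, HireDate, ManagerID}, {JobTitle, ManagerID}, {ManagerID, OfficeNo}. Prime attributes: {Budget, HireDate, JobTitle, ManagerID, OfficeNo}.
Budget, HireDate → OfficeNo breaks BCNF: {Budget, HireDate}⁺ = {Budget, HireDate, OfficeNo}, so {Budget, HireDate} is not a superkey.
Its right-hand attributes {OfficeNo} are all prime, as are those of every other non-superkey FD — the relation is in 3NF.

3NF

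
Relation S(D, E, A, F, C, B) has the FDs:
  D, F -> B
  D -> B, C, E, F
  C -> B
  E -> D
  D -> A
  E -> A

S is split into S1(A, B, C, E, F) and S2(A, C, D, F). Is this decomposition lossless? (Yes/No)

Common attributes: {A, C, F}; their closure is {A, B, C, F}.
S1 ⊄ {A, B, C, F} and S2 ⊄ {A, B, C, F}, so the split is lossy.

No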